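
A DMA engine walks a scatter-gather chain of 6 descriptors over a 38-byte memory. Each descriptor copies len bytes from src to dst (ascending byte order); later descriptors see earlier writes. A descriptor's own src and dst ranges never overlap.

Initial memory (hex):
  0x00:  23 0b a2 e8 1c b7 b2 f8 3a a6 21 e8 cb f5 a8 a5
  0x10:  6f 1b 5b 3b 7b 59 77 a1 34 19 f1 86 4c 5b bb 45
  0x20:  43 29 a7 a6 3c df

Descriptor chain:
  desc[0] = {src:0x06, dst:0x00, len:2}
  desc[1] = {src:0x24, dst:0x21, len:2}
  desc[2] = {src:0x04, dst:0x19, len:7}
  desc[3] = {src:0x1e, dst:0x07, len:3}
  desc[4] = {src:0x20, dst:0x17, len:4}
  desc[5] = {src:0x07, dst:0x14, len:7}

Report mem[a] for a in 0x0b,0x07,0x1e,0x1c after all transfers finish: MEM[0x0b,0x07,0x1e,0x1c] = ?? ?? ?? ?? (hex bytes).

[0] 0x06->0x00 len=2 : b2 f8
[1] 0x24->0x21 len=2 : 3c df
[2] 0x04->0x19 len=7 : 1c b7 b2 f8 3a a6 21
[3] 0x1e->0x07 len=3 : a6 21 43
[4] 0x20->0x17 len=4 : 43 3c df a6
[5] 0x07->0x14 len=7 : a6 21 43 21 e8 cb f5
query mem[0x0b]=0xe8, mem[0x07]=0xa6, mem[0x1e]=0xa6, mem[0x1c]=0xf8

MEM[0x0b,0x07,0x1e,0x1c] = e8 a6 a6 f8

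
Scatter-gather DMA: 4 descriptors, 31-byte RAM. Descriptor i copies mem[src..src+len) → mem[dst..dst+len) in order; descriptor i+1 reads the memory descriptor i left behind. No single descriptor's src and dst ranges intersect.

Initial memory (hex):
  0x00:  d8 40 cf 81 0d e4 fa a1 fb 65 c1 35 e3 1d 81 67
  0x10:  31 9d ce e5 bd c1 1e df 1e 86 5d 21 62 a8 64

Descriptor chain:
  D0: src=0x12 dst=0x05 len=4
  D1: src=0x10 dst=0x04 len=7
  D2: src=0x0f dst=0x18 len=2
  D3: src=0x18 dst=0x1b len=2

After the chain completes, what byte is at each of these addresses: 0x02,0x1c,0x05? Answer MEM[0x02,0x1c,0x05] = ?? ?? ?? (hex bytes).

MEM[0x02,0x1c,0x05] = cf 31 9d

  after D0: wrote 4B at 0x05 = cee5bdc1
  after D1: wrote 7B at 0x04 = 319dcee5bdc11e
  after D2: wrote 2B at 0x18 = 6731
  after D3: wrote 2B at 0x1b = 6731
query mem[0x02]=0xcf, mem[0x1c]=0x31, mem[0x05]=0x9d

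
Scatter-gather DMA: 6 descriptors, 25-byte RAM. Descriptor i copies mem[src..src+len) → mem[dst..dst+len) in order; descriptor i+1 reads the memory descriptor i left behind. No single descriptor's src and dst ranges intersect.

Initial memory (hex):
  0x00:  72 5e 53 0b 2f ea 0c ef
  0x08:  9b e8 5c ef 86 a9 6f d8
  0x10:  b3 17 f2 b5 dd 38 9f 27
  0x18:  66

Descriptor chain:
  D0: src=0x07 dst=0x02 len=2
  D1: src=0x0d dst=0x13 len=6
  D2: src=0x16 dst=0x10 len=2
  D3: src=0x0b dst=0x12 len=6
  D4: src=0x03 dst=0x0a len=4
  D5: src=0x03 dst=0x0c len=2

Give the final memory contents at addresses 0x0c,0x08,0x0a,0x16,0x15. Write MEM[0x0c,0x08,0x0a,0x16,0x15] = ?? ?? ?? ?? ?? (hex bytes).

MEM[0x0c,0x08,0x0a,0x16,0x15] = 9b 9b 9b d8 6f

#0 dst[0x02+2] := {0xef,0x9b}
#1 dst[0x13+6] := {0xa9,0x6f,0xd8,0xb3,0x17,0xf2}
#2 dst[0x10+2] := {0xb3,0x17}
#3 dst[0x12+6] := {0xef,0x86,0xa9,0x6f,0xd8,0xb3}
#4 dst[0x0a+4] := {0x9b,0x2f,0xea,0x0c}
#5 dst[0x0c+2] := {0x9b,0x2f}
query mem[0x0c]=0x9b, mem[0x08]=0x9b, mem[0x0a]=0x9b, mem[0x16]=0xd8, mem[0x15]=0x6f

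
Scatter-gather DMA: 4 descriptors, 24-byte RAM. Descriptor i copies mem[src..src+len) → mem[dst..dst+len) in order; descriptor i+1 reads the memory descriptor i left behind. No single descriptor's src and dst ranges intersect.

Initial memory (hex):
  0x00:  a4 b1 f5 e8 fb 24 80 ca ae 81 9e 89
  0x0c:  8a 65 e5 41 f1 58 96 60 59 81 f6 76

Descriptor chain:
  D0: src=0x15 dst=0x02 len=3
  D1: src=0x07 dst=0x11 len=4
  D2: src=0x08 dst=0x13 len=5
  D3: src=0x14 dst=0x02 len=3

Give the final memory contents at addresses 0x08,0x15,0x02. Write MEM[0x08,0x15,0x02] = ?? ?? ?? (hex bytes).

MEM[0x08,0x15,0x02] = ae 9e 81

#0 dst[0x02+3] := {0x81,0xf6,0x76}
#1 dst[0x11+4] := {0xca,0xae,0x81,0x9e}
#2 dst[0x13+5] := {0xae,0x81,0x9e,0x89,0x8a}
#3 dst[0x02+3] := {0x81,0x9e,0x89}
query mem[0x08]=0xae, mem[0x15]=0x9e, mem[0x02]=0x81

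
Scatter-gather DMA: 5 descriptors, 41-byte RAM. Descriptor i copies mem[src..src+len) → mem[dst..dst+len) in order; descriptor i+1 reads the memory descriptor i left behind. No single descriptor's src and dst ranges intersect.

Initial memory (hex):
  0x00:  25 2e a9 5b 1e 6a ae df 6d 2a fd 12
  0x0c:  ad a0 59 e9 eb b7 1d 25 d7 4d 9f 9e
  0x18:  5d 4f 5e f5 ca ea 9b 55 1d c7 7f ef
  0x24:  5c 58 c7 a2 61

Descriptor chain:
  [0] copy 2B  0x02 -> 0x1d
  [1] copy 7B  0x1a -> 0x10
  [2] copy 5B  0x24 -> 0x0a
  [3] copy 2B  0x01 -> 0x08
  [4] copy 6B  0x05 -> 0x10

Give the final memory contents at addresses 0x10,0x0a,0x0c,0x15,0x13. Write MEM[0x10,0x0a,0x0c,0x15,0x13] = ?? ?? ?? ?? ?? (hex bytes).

MEM[0x10,0x0a,0x0c,0x15,0x13] = 6a 5c c7 5c 2e

  after D0: wrote 2B at 0x1d = a95b
  after D1: wrote 7B at 0x10 = 5ef5caa95b551d
  after D2: wrote 5B at 0x0a = 5c58c7a261
  after D3: wrote 2B at 0x08 = 2ea9
  after D4: wrote 6B at 0x10 = 6aaedf2ea95c
query mem[0x10]=0x6a, mem[0x0a]=0x5c, mem[0x0c]=0xc7, mem[0x15]=0x5c, mem[0x13]=0x2e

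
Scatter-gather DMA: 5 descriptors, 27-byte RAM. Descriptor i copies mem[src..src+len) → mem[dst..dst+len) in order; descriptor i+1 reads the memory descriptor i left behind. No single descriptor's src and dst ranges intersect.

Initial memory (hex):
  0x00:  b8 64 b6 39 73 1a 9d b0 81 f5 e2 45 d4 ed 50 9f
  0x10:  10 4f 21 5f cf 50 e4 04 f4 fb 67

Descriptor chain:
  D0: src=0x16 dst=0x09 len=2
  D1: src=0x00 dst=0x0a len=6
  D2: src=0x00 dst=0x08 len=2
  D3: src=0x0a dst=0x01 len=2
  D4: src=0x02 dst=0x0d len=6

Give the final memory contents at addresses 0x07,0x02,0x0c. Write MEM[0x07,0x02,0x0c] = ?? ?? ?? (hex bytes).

#0 dst[0x09+2] := {0xe4,0x04}
#1 dst[0x0a+6] := {0xb8,0x64,0xb6,0x39,0x73,0x1a}
#2 dst[0x08+2] := {0xb8,0x64}
#3 dst[0x01+2] := {0xb8,0x64}
#4 dst[0x0d+6] := {0x64,0x39,0x73,0x1a,0x9d,0xb0}
query mem[0x07]=0xb0, mem[0x02]=0x64, mem[0x0c]=0xb6

MEM[0x07,0x02,0x0c] = b0 64 b6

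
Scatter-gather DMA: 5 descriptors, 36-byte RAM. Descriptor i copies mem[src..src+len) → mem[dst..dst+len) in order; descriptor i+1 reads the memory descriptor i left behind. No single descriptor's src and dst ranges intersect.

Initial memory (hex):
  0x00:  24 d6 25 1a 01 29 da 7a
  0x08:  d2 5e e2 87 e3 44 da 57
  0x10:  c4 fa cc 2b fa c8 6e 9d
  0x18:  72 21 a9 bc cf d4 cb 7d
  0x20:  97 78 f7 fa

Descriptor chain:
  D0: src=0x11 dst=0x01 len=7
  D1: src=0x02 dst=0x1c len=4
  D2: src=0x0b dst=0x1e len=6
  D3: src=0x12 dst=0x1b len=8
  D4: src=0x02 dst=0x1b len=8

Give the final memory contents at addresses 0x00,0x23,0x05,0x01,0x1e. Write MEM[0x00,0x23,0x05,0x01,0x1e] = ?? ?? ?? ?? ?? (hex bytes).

MEM[0x00,0x23,0x05,0x01,0x1e] = 24 c4 c8 fa c8

#0 dst[0x01+7] := {0xfa,0xcc,0x2b,0xfa,0xc8,0x6e,0x9d}
#1 dst[0x1c+4] := {0xcc,0x2b,0xfa,0xc8}
#2 dst[0x1e+6] := {0x87,0xe3,0x44,0xda,0x57,0xc4}
#3 dst[0x1b+8] := {0xcc,0x2b,0xfa,0xc8,0x6e,0x9d,0x72,0x21}
#4 dst[0x1b+8] := {0xcc,0x2b,0xfa,0xc8,0x6e,0x9d,0xd2,0x5e}
query mem[0x00]=0x24, mem[0x23]=0xc4, mem[0x05]=0xc8, mem[0x01]=0xfa, mem[0x1e]=0xc8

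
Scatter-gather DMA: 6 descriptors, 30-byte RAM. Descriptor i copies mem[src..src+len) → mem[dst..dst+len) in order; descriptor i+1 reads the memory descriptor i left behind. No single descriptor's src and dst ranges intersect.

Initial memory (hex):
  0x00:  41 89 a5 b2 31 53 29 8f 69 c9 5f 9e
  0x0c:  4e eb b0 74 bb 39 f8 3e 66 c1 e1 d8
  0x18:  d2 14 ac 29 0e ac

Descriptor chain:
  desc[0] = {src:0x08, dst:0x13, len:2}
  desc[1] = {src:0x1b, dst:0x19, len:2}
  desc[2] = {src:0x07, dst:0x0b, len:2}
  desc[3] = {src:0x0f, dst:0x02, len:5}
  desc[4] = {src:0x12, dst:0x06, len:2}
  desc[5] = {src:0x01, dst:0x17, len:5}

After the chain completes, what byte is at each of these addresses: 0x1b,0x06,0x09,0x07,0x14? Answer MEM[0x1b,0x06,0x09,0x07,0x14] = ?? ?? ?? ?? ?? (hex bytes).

MEM[0x1b,0x06,0x09,0x07,0x14] = f8 f8 c9 69 c9

  after D0: wrote 2B at 0x13 = 69c9
  after D1: wrote 2B at 0x19 = 290e
  after D2: wrote 2B at 0x0b = 8f69
  after D3: wrote 5B at 0x02 = 74bb39f869
  after D4: wrote 2B at 0x06 = f869
  after D5: wrote 5B at 0x17 = 8974bb39f8
query mem[0x1b]=0xf8, mem[0x06]=0xf8, mem[0x09]=0xc9, mem[0x07]=0x69, mem[0x14]=0xc9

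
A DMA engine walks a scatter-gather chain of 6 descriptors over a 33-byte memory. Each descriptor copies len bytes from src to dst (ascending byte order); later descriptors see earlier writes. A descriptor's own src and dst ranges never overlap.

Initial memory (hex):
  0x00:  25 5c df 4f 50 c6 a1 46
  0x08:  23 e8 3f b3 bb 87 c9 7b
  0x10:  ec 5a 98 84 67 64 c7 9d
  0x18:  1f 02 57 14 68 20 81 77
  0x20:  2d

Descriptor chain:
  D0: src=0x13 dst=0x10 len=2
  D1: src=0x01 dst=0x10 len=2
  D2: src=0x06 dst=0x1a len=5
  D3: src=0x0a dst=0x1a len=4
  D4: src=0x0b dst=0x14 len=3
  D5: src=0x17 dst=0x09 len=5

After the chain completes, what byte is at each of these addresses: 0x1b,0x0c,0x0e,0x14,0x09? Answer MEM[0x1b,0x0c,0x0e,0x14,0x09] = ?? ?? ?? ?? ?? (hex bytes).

MEM[0x1b,0x0c,0x0e,0x14,0x09] = b3 3f c9 b3 9d

D0: mem[0x10..0x11] <- [84 67]
D1: mem[0x10..0x11] <- [5c df]
D2: mem[0x1a..0x1e] <- [a1 46 23 e8 3f]
D3: mem[0x1a..0x1d] <- [3f b3 bb 87]
D4: mem[0x14..0x16] <- [b3 bb 87]
D5: mem[0x09..0x0d] <- [9d 1f 02 3f b3]
query mem[0x1b]=0xb3, mem[0x0c]=0x3f, mem[0x0e]=0xc9, mem[0x14]=0xb3, mem[0x09]=0x9d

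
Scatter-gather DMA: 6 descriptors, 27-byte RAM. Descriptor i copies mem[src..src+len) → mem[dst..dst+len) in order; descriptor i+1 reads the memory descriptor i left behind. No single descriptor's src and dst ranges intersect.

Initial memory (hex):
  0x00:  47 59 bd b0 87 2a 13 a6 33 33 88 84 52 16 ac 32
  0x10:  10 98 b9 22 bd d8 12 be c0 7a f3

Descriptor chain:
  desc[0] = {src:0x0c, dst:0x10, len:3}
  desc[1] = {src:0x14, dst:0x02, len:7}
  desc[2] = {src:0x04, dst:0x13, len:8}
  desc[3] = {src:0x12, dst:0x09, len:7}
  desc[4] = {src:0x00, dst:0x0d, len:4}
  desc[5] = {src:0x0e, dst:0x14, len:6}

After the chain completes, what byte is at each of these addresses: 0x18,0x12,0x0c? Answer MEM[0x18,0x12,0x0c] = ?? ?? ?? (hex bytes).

#0 dst[0x10+3] := {0x52,0x16,0xac}
#1 dst[0x02+7] := {0xbd,0xd8,0x12,0xbe,0xc0,0x7a,0xf3}
#2 dst[0x13+8] := {0x12,0xbe,0xc0,0x7a,0xf3,0x33,0x88,0x84}
#3 dst[0x09+7] := {0xac,0x12,0xbe,0xc0,0x7a,0xf3,0x33}
#4 dst[0x0d+4] := {0x47,0x59,0xbd,0xd8}
#5 dst[0x14+6] := {0x59,0xbd,0xd8,0x16,0xac,0x12}
query mem[0x18]=0xac, mem[0x12]=0xac, mem[0x0c]=0xc0

MEM[0x18,0x12,0x0c] = ac ac c0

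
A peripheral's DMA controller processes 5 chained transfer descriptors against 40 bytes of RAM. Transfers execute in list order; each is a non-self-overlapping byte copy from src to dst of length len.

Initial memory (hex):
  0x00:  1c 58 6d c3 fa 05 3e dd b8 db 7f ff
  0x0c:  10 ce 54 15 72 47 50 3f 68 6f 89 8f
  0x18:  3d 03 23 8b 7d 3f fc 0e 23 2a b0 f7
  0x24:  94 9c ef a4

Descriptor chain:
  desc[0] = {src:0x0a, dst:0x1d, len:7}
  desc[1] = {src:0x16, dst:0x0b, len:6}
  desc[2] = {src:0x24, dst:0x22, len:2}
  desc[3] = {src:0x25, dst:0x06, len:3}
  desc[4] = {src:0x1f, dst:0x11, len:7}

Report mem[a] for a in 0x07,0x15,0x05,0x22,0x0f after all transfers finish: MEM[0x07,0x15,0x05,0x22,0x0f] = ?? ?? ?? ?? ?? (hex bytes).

  after D0: wrote 7B at 0x1d = 7fff10ce541572
  after D1: wrote 6B at 0x0b = 898f3d03238b
  after D2: wrote 2B at 0x22 = 949c
  after D3: wrote 3B at 0x06 = 9cefa4
  after D4: wrote 7B at 0x11 = 10ce54949c949c
query mem[0x07]=0xef, mem[0x15]=0x9c, mem[0x05]=0x05, mem[0x22]=0x94, mem[0x0f]=0x23

MEM[0x07,0x15,0x05,0x22,0x0f] = ef 9c 05 94 23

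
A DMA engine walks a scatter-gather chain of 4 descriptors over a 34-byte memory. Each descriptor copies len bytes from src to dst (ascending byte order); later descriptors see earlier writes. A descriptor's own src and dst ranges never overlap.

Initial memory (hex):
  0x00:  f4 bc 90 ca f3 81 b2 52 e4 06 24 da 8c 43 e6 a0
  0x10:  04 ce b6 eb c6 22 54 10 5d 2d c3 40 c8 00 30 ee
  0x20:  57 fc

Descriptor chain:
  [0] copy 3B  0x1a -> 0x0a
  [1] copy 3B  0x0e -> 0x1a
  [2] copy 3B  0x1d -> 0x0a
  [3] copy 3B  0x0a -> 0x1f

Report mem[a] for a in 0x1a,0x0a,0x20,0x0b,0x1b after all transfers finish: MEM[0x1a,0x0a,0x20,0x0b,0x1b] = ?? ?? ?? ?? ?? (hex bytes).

D0: mem[0x0a..0x0c] <- [c3 40 c8]
D1: mem[0x1a..0x1c] <- [e6 a0 04]
D2: mem[0x0a..0x0c] <- [00 30 ee]
D3: mem[0x1f..0x21] <- [00 30 ee]
query mem[0x1a]=0xe6, mem[0x0a]=0x00, mem[0x20]=0x30, mem[0x0b]=0x30, mem[0x1b]=0xa0

MEM[0x1a,0x0a,0x20,0x0b,0x1b] = e6 00 30 30 a0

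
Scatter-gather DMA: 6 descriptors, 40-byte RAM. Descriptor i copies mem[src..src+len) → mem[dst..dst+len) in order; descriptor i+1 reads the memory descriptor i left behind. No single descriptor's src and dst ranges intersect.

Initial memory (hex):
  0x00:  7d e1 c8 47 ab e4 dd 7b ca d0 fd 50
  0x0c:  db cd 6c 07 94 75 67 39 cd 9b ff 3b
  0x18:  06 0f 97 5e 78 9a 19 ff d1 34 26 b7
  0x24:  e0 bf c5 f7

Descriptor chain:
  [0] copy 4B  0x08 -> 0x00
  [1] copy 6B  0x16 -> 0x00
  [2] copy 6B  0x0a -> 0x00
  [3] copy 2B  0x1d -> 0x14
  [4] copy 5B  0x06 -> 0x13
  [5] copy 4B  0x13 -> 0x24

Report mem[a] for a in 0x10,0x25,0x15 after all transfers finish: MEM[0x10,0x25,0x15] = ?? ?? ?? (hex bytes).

D0: mem[0x00..0x03] <- [ca d0 fd 50]
D1: mem[0x00..0x05] <- [ff 3b 06 0f 97 5e]
D2: mem[0x00..0x05] <- [fd 50 db cd 6c 07]
D3: mem[0x14..0x15] <- [9a 19]
D4: mem[0x13..0x17] <- [dd 7b ca d0 fd]
D5: mem[0x24..0x27] <- [dd 7b ca d0]
query mem[0x10]=0x94, mem[0x25]=0x7b, mem[0x15]=0xca

MEM[0x10,0x25,0x15] = 94 7b ca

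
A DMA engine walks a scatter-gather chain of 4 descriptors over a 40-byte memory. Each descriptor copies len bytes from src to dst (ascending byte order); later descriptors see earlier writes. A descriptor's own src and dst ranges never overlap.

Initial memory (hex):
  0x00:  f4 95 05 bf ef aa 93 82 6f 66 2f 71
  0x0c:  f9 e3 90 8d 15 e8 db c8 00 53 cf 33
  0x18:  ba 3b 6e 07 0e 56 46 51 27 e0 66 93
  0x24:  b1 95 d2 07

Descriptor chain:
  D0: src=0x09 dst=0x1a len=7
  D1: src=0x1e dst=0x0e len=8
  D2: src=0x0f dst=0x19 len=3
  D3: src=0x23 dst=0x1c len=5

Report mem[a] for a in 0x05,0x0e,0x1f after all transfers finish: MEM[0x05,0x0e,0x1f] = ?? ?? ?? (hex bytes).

MEM[0x05,0x0e,0x1f] = aa e3 d2

D0: mem[0x1a..0x20] <- [66 2f 71 f9 e3 90 8d]
D1: mem[0x0e..0x15] <- [e3 90 8d e0 66 93 b1 95]
D2: mem[0x19..0x1b] <- [90 8d e0]
D3: mem[0x1c..0x20] <- [93 b1 95 d2 07]
query mem[0x05]=0xaa, mem[0x0e]=0xe3, mem[0x1f]=0xd2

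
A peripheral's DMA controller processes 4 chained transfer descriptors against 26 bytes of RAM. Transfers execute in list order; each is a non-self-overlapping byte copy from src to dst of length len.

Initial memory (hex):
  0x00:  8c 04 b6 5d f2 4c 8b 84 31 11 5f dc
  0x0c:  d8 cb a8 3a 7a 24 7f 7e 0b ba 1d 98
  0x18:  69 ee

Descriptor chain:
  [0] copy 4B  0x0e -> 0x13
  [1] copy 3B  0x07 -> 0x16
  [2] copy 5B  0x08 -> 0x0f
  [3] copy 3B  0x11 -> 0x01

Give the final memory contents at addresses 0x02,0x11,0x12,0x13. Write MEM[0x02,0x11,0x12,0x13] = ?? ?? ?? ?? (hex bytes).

MEM[0x02,0x11,0x12,0x13] = dc 5f dc d8

[0] 0x0e->0x13 len=4 : a8 3a 7a 24
[1] 0x07->0x16 len=3 : 84 31 11
[2] 0x08->0x0f len=5 : 31 11 5f dc d8
[3] 0x11->0x01 len=3 : 5f dc d8
query mem[0x02]=0xdc, mem[0x11]=0x5f, mem[0x12]=0xdc, mem[0x13]=0xd8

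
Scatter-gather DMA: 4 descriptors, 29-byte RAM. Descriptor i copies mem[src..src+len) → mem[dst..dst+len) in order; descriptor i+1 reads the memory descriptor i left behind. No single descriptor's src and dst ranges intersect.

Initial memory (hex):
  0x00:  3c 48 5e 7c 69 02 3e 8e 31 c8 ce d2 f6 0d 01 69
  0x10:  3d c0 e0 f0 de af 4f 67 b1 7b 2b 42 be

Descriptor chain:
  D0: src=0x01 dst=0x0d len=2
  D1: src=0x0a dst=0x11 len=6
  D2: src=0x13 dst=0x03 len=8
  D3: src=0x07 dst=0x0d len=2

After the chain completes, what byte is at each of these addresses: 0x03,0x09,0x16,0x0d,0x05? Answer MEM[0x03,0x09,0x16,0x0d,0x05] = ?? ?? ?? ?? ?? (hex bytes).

MEM[0x03,0x09,0x16,0x0d,0x05] = f6 7b 69 67 5e

  after D0: wrote 2B at 0x0d = 485e
  after D1: wrote 6B at 0x11 = ced2f6485e69
  after D2: wrote 8B at 0x03 = f6485e6967b17b2b
  after D3: wrote 2B at 0x0d = 67b1
query mem[0x03]=0xf6, mem[0x09]=0x7b, mem[0x16]=0x69, mem[0x0d]=0x67, mem[0x05]=0x5e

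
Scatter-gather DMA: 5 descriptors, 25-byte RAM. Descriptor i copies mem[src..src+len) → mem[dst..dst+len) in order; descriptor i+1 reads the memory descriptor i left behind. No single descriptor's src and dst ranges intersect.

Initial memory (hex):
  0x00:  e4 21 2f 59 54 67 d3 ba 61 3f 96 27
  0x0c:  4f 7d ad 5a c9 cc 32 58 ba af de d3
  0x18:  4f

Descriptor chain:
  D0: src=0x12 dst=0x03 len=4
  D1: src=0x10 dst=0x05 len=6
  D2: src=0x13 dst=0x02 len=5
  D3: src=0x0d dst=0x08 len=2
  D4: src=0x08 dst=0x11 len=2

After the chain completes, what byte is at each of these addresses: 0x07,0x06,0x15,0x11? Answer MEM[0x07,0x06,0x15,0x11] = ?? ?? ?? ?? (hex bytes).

[0] 0x12->0x03 len=4 : 32 58 ba af
[1] 0x10->0x05 len=6 : c9 cc 32 58 ba af
[2] 0x13->0x02 len=5 : 58 ba af de d3
[3] 0x0d->0x08 len=2 : 7d ad
[4] 0x08->0x11 len=2 : 7d ad
query mem[0x07]=0x32, mem[0x06]=0xd3, mem[0x15]=0xaf, mem[0x11]=0x7d

MEM[0x07,0x06,0x15,0x11] = 32 d3 af 7d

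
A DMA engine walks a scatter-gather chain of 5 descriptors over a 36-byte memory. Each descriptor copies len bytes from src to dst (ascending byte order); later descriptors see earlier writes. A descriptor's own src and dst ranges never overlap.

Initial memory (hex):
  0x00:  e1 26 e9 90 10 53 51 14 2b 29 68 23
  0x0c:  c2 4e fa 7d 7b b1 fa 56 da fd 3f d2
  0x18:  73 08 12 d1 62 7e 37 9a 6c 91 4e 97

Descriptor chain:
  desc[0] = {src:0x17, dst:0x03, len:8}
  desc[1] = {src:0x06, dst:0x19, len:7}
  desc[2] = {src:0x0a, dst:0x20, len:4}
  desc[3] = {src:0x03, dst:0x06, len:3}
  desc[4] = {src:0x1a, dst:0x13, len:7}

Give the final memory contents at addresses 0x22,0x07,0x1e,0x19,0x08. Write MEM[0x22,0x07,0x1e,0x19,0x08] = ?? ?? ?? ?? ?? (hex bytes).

MEM[0x22,0x07,0x1e,0x19,0x08] = c2 73 23 37 08

#0 dst[0x03+8] := {0xd2,0x73,0x08,0x12,0xd1,0x62,0x7e,0x37}
#1 dst[0x19+7] := {0x12,0xd1,0x62,0x7e,0x37,0x23,0xc2}
#2 dst[0x20+4] := {0x37,0x23,0xc2,0x4e}
#3 dst[0x06+3] := {0xd2,0x73,0x08}
#4 dst[0x13+7] := {0xd1,0x62,0x7e,0x37,0x23,0xc2,0x37}
query mem[0x22]=0xc2, mem[0x07]=0x73, mem[0x1e]=0x23, mem[0x19]=0x37, mem[0x08]=0x08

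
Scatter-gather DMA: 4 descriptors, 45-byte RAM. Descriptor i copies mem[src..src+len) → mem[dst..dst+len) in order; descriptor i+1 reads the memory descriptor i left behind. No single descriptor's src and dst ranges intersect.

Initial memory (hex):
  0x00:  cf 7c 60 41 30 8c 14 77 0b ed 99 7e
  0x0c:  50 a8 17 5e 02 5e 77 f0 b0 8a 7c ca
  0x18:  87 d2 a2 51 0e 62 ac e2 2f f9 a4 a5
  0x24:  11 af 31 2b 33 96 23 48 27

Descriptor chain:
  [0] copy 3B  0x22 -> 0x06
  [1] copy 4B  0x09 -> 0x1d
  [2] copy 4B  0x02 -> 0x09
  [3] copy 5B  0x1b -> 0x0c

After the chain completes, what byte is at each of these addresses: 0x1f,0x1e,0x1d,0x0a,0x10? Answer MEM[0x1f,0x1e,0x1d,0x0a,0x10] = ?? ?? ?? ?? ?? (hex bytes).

D0: mem[0x06..0x08] <- [a4 a5 11]
D1: mem[0x1d..0x20] <- [ed 99 7e 50]
D2: mem[0x09..0x0c] <- [60 41 30 8c]
D3: mem[0x0c..0x10] <- [51 0e ed 99 7e]
query mem[0x1f]=0x7e, mem[0x1e]=0x99, mem[0x1d]=0xed, mem[0x0a]=0x41, mem[0x10]=0x7e

MEM[0x1f,0x1e,0x1d,0x0a,0x10] = 7e 99 ed 41 7e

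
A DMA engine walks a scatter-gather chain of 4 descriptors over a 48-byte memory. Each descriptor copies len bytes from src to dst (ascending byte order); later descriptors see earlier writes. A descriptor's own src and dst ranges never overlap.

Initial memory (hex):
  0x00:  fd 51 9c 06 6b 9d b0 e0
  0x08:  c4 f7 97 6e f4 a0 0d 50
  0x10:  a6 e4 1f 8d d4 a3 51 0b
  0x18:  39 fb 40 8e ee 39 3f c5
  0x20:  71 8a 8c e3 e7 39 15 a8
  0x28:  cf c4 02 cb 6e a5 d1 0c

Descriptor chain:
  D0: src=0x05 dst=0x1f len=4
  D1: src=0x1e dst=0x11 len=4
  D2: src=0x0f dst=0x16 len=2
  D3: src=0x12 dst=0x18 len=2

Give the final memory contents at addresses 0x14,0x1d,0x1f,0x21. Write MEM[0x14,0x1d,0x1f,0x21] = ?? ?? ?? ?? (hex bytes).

#0 dst[0x1f+4] := {0x9d,0xb0,0xe0,0xc4}
#1 dst[0x11+4] := {0x3f,0x9d,0xb0,0xe0}
#2 dst[0x16+2] := {0x50,0xa6}
#3 dst[0x18+2] := {0x9d,0xb0}
query mem[0x14]=0xe0, mem[0x1d]=0x39, mem[0x1f]=0x9d, mem[0x21]=0xe0

MEM[0x14,0x1d,0x1f,0x21] = e0 39 9d e0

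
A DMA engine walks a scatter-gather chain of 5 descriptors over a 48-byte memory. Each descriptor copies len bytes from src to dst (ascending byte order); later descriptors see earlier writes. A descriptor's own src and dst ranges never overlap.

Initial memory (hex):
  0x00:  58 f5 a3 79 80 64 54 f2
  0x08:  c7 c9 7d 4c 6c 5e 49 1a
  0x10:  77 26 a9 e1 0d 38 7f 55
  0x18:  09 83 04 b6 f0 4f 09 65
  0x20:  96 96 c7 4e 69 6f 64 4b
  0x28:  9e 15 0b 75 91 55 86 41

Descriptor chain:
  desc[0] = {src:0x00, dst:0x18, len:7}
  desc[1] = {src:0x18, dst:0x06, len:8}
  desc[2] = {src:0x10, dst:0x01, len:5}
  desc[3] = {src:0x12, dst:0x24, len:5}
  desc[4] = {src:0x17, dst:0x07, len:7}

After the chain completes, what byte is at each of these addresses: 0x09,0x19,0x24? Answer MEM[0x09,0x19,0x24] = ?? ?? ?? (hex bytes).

  after D0: wrote 7B at 0x18 = 58f5a379806454
  after D1: wrote 8B at 0x06 = 58f5a37980645465
  after D2: wrote 5B at 0x01 = 7726a9e10d
  after D3: wrote 5B at 0x24 = a9e10d387f
  after D4: wrote 7B at 0x07 = 5558f5a3798064
query mem[0x09]=0xf5, mem[0x19]=0xf5, mem[0x24]=0xa9

MEM[0x09,0x19,0x24] = f5 f5 a9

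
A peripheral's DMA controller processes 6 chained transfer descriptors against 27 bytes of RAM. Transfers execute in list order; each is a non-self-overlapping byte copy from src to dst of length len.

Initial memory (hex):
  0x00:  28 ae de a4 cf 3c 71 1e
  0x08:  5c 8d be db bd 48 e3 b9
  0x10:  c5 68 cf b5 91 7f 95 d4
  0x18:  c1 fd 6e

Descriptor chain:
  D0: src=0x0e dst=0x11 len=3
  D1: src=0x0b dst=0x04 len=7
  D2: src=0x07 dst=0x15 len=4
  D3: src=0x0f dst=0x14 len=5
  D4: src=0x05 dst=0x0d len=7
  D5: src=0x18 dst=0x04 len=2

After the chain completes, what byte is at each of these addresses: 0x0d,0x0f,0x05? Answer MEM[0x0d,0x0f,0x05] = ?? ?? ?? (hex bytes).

D0: mem[0x11..0x13] <- [e3 b9 c5]
D1: mem[0x04..0x0a] <- [db bd 48 e3 b9 c5 e3]
D2: mem[0x15..0x18] <- [e3 b9 c5 e3]
D3: mem[0x14..0x18] <- [b9 c5 e3 b9 c5]
D4: mem[0x0d..0x13] <- [bd 48 e3 b9 c5 e3 db]
D5: mem[0x04..0x05] <- [c5 fd]
query mem[0x0d]=0xbd, mem[0x0f]=0xe3, mem[0x05]=0xfd

MEM[0x0d,0x0f,0x05] = bd e3 fd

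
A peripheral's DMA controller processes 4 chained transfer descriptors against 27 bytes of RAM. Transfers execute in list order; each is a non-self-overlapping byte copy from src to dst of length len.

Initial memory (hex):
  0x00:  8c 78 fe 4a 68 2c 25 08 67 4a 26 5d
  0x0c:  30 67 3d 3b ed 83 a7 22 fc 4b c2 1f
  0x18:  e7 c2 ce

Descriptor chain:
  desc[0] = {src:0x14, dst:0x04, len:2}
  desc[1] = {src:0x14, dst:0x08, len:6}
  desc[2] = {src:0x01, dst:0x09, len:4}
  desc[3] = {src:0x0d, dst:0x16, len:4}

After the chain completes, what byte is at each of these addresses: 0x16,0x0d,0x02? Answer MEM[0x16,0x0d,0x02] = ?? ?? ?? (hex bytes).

[0] 0x14->0x04 len=2 : fc 4b
[1] 0x14->0x08 len=6 : fc 4b c2 1f e7 c2
[2] 0x01->0x09 len=4 : 78 fe 4a fc
[3] 0x0d->0x16 len=4 : c2 3d 3b ed
query mem[0x16]=0xc2, mem[0x0d]=0xc2, mem[0x02]=0xfe

MEM[0x16,0x0d,0x02] = c2 c2 fe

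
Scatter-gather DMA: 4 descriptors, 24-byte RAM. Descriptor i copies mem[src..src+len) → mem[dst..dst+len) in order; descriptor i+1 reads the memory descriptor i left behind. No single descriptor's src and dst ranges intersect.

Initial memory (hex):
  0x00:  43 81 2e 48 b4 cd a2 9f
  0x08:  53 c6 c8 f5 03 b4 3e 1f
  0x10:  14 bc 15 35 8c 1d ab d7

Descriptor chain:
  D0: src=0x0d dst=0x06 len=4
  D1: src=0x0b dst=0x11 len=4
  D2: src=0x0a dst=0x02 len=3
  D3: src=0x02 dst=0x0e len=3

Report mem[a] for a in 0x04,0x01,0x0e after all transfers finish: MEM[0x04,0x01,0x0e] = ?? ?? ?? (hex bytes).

D0: mem[0x06..0x09] <- [b4 3e 1f 14]
D1: mem[0x11..0x14] <- [f5 03 b4 3e]
D2: mem[0x02..0x04] <- [c8 f5 03]
D3: mem[0x0e..0x10] <- [c8 f5 03]
query mem[0x04]=0x03, mem[0x01]=0x81, mem[0x0e]=0xc8

MEM[0x04,0x01,0x0e] = 03 81 c8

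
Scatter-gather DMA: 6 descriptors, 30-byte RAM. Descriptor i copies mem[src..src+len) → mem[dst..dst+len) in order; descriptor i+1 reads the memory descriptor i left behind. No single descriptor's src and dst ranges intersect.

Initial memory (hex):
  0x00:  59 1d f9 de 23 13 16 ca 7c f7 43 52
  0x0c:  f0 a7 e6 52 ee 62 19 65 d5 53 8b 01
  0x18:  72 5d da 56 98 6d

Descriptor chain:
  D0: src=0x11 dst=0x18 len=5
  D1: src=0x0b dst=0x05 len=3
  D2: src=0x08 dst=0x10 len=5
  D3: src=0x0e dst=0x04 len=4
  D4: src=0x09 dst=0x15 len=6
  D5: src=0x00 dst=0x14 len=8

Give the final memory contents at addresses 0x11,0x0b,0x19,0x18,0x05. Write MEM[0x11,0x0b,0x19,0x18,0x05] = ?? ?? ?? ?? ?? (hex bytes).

[0] 0x11->0x18 len=5 : 62 19 65 d5 53
[1] 0x0b->0x05 len=3 : 52 f0 a7
[2] 0x08->0x10 len=5 : 7c f7 43 52 f0
[3] 0x0e->0x04 len=4 : e6 52 7c f7
[4] 0x09->0x15 len=6 : f7 43 52 f0 a7 e6
[5] 0x00->0x14 len=8 : 59 1d f9 de e6 52 7c f7
query mem[0x11]=0xf7, mem[0x0b]=0x52, mem[0x19]=0x52, mem[0x18]=0xe6, mem[0x05]=0x52

MEM[0x11,0x0b,0x19,0x18,0x05] = f7 52 52 e6 52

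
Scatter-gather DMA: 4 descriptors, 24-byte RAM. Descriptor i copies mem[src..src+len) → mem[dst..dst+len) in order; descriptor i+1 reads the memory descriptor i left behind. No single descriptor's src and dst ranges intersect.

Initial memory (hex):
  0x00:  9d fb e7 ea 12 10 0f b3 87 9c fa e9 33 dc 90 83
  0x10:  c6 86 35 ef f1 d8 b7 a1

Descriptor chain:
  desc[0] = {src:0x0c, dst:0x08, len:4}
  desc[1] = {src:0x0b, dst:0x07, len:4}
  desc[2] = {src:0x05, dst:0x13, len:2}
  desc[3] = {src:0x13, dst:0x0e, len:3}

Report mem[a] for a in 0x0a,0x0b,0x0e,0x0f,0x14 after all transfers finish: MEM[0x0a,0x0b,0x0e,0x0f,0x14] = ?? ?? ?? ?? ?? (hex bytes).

MEM[0x0a,0x0b,0x0e,0x0f,0x14] = 90 83 10 0f 0f

#0 dst[0x08+4] := {0x33,0xdc,0x90,0x83}
#1 dst[0x07+4] := {0x83,0x33,0xdc,0x90}
#2 dst[0x13+2] := {0x10,0x0f}
#3 dst[0x0e+3] := {0x10,0x0f,0xd8}
query mem[0x0a]=0x90, mem[0x0b]=0x83, mem[0x0e]=0x10, mem[0x0f]=0x0f, mem[0x14]=0x0f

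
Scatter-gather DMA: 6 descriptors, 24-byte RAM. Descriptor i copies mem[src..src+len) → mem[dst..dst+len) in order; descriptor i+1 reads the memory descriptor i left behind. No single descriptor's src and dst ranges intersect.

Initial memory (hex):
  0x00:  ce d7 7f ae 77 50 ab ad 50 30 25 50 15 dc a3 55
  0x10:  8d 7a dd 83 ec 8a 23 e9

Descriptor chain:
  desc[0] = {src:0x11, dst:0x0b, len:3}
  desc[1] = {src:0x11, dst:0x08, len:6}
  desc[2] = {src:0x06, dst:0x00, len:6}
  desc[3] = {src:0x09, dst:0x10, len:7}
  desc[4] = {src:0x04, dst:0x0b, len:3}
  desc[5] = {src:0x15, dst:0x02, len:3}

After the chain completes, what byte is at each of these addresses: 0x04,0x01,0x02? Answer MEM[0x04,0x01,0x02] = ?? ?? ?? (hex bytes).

D0: mem[0x0b..0x0d] <- [7a dd 83]
D1: mem[0x08..0x0d] <- [7a dd 83 ec 8a 23]
D2: mem[0x00..0x05] <- [ab ad 7a dd 83 ec]
D3: mem[0x10..0x16] <- [dd 83 ec 8a 23 a3 55]
D4: mem[0x0b..0x0d] <- [83 ec ab]
D5: mem[0x02..0x04] <- [a3 55 e9]
query mem[0x04]=0xe9, mem[0x01]=0xad, mem[0x02]=0xa3

MEM[0x04,0x01,0x02] = e9 ad a3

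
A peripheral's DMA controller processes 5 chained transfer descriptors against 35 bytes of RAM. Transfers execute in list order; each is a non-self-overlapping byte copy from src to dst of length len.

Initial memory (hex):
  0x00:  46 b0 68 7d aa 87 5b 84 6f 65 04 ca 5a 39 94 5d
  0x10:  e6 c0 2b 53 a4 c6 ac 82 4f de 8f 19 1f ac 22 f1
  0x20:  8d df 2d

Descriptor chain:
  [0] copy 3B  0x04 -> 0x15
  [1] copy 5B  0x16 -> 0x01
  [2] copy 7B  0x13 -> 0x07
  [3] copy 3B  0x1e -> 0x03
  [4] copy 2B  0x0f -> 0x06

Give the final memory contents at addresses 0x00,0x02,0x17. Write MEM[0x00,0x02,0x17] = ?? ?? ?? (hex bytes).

MEM[0x00,0x02,0x17] = 46 5b 5b

[0] 0x04->0x15 len=3 : aa 87 5b
[1] 0x16->0x01 len=5 : 87 5b 4f de 8f
[2] 0x13->0x07 len=7 : 53 a4 aa 87 5b 4f de
[3] 0x1e->0x03 len=3 : 22 f1 8d
[4] 0x0f->0x06 len=2 : 5d e6
query mem[0x00]=0x46, mem[0x02]=0x5b, mem[0x17]=0x5b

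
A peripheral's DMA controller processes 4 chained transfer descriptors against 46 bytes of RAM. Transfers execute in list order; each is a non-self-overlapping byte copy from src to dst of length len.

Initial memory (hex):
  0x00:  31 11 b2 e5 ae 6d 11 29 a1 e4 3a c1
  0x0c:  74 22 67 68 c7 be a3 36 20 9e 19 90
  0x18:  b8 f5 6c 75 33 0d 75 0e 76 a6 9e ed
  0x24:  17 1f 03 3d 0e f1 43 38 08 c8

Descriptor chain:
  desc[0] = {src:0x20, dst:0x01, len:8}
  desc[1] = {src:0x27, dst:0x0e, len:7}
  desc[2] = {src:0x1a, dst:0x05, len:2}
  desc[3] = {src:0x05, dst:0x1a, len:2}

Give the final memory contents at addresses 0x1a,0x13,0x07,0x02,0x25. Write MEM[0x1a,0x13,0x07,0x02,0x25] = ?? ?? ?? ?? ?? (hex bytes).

D0: mem[0x01..0x08] <- [76 a6 9e ed 17 1f 03 3d]
D1: mem[0x0e..0x14] <- [3d 0e f1 43 38 08 c8]
D2: mem[0x05..0x06] <- [6c 75]
D3: mem[0x1a..0x1b] <- [6c 75]
query mem[0x1a]=0x6c, mem[0x13]=0x08, mem[0x07]=0x03, mem[0x02]=0xa6, mem[0x25]=0x1f

MEM[0x1a,0x13,0x07,0x02,0x25] = 6c 08 03 a6 1f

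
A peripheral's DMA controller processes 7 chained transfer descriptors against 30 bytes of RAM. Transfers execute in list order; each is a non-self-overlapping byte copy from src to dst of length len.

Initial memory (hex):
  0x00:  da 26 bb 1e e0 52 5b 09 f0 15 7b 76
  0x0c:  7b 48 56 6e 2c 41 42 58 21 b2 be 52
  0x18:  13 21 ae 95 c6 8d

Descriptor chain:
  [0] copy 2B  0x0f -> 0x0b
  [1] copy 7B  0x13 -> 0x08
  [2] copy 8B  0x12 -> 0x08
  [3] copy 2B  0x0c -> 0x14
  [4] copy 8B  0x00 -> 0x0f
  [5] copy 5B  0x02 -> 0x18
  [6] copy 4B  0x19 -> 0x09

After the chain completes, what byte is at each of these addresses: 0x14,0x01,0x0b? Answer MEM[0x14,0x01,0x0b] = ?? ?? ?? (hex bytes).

#0 dst[0x0b+2] := {0x6e,0x2c}
#1 dst[0x08+7] := {0x58,0x21,0xb2,0xbe,0x52,0x13,0x21}
#2 dst[0x08+8] := {0x42,0x58,0x21,0xb2,0xbe,0x52,0x13,0x21}
#3 dst[0x14+2] := {0xbe,0x52}
#4 dst[0x0f+8] := {0xda,0x26,0xbb,0x1e,0xe0,0x52,0x5b,0x09}
#5 dst[0x18+5] := {0xbb,0x1e,0xe0,0x52,0x5b}
#6 dst[0x09+4] := {0x1e,0xe0,0x52,0x5b}
query mem[0x14]=0x52, mem[0x01]=0x26, mem[0x0b]=0x52

MEM[0x14,0x01,0x0b] = 52 26 52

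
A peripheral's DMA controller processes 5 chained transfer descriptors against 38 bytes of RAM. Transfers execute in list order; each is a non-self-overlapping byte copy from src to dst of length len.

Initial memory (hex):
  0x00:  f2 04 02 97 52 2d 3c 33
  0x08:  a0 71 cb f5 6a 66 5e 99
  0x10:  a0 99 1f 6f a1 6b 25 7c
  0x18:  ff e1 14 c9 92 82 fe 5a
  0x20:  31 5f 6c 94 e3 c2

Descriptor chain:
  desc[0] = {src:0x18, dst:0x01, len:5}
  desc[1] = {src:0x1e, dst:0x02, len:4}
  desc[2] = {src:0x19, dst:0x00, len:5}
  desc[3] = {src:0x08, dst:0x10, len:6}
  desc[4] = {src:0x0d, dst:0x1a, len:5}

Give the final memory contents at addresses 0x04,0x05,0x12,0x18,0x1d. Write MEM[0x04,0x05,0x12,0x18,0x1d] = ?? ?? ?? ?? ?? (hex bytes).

MEM[0x04,0x05,0x12,0x18,0x1d] = 82 5f cb ff a0

#0 dst[0x01+5] := {0xff,0xe1,0x14,0xc9,0x92}
#1 dst[0x02+4] := {0xfe,0x5a,0x31,0x5f}
#2 dst[0x00+5] := {0xe1,0x14,0xc9,0x92,0x82}
#3 dst[0x10+6] := {0xa0,0x71,0xcb,0xf5,0x6a,0x66}
#4 dst[0x1a+5] := {0x66,0x5e,0x99,0xa0,0x71}
query mem[0x04]=0x82, mem[0x05]=0x5f, mem[0x12]=0xcb, mem[0x18]=0xff, mem[0x1d]=0xa0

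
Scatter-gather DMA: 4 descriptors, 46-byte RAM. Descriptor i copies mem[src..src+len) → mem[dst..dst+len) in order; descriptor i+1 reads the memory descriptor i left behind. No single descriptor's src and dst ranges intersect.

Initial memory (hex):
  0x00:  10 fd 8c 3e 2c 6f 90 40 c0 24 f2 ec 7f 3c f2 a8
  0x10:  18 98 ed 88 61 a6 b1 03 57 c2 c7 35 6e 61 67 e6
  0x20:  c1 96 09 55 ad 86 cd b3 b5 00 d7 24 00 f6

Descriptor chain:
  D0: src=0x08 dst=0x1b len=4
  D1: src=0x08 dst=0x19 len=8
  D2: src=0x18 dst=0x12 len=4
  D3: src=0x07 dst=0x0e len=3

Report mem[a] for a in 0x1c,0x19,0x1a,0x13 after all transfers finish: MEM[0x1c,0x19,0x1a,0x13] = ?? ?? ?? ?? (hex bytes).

D0: mem[0x1b..0x1e] <- [c0 24 f2 ec]
D1: mem[0x19..0x20] <- [c0 24 f2 ec 7f 3c f2 a8]
D2: mem[0x12..0x15] <- [57 c0 24 f2]
D3: mem[0x0e..0x10] <- [40 c0 24]
query mem[0x1c]=0xec, mem[0x19]=0xc0, mem[0x1a]=0x24, mem[0x13]=0xc0

MEM[0x1c,0x19,0x1a,0x13] = ec c0 24 c0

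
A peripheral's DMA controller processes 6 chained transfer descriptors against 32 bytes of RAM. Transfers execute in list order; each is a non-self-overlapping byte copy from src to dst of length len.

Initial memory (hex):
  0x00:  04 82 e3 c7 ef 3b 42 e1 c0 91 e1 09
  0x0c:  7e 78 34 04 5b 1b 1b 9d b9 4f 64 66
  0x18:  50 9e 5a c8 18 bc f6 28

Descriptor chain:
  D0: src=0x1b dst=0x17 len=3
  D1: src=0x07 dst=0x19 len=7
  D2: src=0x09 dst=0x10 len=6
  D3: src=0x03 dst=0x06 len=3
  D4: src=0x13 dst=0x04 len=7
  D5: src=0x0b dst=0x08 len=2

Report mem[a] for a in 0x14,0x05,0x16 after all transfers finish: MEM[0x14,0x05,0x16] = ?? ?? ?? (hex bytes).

#0 dst[0x17+3] := {0xc8,0x18,0xbc}
#1 dst[0x19+7] := {0xe1,0xc0,0x91,0xe1,0x09,0x7e,0x78}
#2 dst[0x10+6] := {0x91,0xe1,0x09,0x7e,0x78,0x34}
#3 dst[0x06+3] := {0xc7,0xef,0x3b}
#4 dst[0x04+7] := {0x7e,0x78,0x34,0x64,0xc8,0x18,0xe1}
#5 dst[0x08+2] := {0x09,0x7e}
query mem[0x14]=0x78, mem[0x05]=0x78, mem[0x16]=0x64

MEM[0x14,0x05,0x16] = 78 78 64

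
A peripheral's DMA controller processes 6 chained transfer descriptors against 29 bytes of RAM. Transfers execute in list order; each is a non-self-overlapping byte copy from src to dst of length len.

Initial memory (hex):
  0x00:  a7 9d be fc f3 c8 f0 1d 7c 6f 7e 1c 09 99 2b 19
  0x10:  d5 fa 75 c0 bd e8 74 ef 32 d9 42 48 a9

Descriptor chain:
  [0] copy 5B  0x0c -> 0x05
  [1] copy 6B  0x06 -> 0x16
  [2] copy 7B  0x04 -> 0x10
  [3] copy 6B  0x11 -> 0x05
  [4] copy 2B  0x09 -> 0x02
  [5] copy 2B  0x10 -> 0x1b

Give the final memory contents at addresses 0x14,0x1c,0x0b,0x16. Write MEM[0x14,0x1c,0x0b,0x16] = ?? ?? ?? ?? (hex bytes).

[0] 0x0c->0x05 len=5 : 09 99 2b 19 d5
[1] 0x06->0x16 len=6 : 99 2b 19 d5 7e 1c
[2] 0x04->0x10 len=7 : f3 09 99 2b 19 d5 7e
[3] 0x11->0x05 len=6 : 09 99 2b 19 d5 7e
[4] 0x09->0x02 len=2 : d5 7e
[5] 0x10->0x1b len=2 : f3 09
query mem[0x14]=0x19, mem[0x1c]=0x09, mem[0x0b]=0x1c, mem[0x16]=0x7e

MEM[0x14,0x1c,0x0b,0x16] = 19 09 1c 7e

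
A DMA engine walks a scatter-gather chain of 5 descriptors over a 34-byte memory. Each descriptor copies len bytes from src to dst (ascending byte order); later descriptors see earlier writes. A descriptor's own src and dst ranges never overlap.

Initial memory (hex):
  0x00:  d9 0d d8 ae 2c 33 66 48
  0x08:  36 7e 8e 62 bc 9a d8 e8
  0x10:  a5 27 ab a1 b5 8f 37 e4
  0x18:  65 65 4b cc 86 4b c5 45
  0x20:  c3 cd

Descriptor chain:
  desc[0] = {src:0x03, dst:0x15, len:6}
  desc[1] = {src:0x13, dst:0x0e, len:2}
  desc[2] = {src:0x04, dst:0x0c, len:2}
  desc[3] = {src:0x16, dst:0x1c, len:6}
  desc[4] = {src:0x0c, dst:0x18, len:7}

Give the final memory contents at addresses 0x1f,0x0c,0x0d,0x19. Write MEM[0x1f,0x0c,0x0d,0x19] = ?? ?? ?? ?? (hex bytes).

[0] 0x03->0x15 len=6 : ae 2c 33 66 48 36
[1] 0x13->0x0e len=2 : a1 b5
[2] 0x04->0x0c len=2 : 2c 33
[3] 0x16->0x1c len=6 : 2c 33 66 48 36 cc
[4] 0x0c->0x18 len=7 : 2c 33 a1 b5 a5 27 ab
query mem[0x1f]=0x48, mem[0x0c]=0x2c, mem[0x0d]=0x33, mem[0x19]=0x33

MEM[0x1f,0x0c,0x0d,0x19] = 48 2c 33 33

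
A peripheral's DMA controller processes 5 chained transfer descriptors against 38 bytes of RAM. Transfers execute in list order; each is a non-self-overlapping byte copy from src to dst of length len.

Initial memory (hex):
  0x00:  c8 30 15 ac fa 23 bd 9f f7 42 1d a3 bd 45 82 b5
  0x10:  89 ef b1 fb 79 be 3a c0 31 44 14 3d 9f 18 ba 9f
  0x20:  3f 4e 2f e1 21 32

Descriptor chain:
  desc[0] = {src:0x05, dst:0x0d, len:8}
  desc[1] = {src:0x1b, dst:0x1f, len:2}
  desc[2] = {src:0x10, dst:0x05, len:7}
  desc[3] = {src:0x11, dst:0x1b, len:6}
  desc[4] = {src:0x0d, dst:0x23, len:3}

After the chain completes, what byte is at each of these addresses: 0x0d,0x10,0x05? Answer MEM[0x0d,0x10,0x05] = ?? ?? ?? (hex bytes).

[0] 0x05->0x0d len=8 : 23 bd 9f f7 42 1d a3 bd
[1] 0x1b->0x1f len=2 : 3d 9f
[2] 0x10->0x05 len=7 : f7 42 1d a3 bd be 3a
[3] 0x11->0x1b len=6 : 42 1d a3 bd be 3a
[4] 0x0d->0x23 len=3 : 23 bd 9f
query mem[0x0d]=0x23, mem[0x10]=0xf7, mem[0x05]=0xf7

MEM[0x0d,0x10,0x05] = 23 f7 f7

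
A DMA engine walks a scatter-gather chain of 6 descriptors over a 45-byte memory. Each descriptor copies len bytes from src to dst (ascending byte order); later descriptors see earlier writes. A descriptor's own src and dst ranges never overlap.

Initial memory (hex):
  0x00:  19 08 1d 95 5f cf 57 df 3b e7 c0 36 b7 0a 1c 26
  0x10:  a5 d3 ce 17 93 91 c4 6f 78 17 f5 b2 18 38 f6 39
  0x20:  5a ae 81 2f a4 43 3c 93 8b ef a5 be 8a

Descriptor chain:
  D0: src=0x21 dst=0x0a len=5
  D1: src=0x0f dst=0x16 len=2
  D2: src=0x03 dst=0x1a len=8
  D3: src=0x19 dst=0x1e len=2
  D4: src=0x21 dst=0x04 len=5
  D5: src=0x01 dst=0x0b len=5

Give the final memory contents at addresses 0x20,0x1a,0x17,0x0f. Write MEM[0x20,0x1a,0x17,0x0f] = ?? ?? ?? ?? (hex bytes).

MEM[0x20,0x1a,0x17,0x0f] = e7 95 a5 81

D0: mem[0x0a..0x0e] <- [ae 81 2f a4 43]
D1: mem[0x16..0x17] <- [26 a5]
D2: mem[0x1a..0x21] <- [95 5f cf 57 df 3b e7 ae]
D3: mem[0x1e..0x1f] <- [17 95]
D4: mem[0x04..0x08] <- [ae 81 2f a4 43]
D5: mem[0x0b..0x0f] <- [08 1d 95 ae 81]
query mem[0x20]=0xe7, mem[0x1a]=0x95, mem[0x17]=0xa5, mem[0x0f]=0x81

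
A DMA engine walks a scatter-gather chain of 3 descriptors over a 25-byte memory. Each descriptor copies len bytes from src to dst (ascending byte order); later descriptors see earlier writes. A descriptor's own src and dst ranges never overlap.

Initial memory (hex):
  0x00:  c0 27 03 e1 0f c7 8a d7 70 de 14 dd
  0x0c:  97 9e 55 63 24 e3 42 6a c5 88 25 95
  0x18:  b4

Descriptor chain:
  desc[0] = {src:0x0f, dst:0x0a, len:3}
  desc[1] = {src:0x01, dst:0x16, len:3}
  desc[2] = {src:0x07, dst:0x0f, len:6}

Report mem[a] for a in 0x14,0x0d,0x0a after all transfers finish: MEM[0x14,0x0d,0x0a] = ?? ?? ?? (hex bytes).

  after D0: wrote 3B at 0x0a = 6324e3
  after D1: wrote 3B at 0x16 = 2703e1
  after D2: wrote 6B at 0x0f = d770de6324e3
query mem[0x14]=0xe3, mem[0x0d]=0x9e, mem[0x0a]=0x63

MEM[0x14,0x0d,0x0a] = e3 9e 63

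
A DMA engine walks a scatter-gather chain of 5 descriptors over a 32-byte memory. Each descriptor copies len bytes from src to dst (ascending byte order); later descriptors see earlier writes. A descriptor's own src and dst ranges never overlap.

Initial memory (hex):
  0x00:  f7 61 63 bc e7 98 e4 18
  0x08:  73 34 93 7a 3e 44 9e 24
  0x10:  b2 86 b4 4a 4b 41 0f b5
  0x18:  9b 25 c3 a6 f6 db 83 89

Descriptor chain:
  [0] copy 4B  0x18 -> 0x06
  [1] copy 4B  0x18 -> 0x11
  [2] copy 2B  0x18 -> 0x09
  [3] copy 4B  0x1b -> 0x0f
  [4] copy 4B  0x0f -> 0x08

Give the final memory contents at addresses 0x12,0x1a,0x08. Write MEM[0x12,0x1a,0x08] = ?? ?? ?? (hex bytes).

  after D0: wrote 4B at 0x06 = 9b25c3a6
  after D1: wrote 4B at 0x11 = 9b25c3a6
  after D2: wrote 2B at 0x09 = 9b25
  after D3: wrote 4B at 0x0f = a6f6db83
  after D4: wrote 4B at 0x08 = a6f6db83
query mem[0x12]=0x83, mem[0x1a]=0xc3, mem[0x08]=0xa6

MEM[0x12,0x1a,0x08] = 83 c3 a6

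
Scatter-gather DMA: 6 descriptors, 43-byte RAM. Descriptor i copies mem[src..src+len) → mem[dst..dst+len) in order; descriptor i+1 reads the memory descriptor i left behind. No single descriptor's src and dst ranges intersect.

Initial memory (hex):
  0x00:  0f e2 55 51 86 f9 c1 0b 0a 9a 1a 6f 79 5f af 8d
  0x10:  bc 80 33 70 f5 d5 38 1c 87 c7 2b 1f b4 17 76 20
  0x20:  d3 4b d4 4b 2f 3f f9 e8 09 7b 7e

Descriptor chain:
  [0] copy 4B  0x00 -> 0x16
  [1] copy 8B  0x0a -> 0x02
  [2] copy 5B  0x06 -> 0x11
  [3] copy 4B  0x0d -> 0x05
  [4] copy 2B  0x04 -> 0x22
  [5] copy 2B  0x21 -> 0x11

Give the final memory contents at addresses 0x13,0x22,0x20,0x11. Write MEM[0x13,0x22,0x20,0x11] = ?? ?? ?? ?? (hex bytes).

[0] 0x00->0x16 len=4 : 0f e2 55 51
[1] 0x0a->0x02 len=8 : 1a 6f 79 5f af 8d bc 80
[2] 0x06->0x11 len=5 : af 8d bc 80 1a
[3] 0x0d->0x05 len=4 : 5f af 8d bc
[4] 0x04->0x22 len=2 : 79 5f
[5] 0x21->0x11 len=2 : 4b 79
query mem[0x13]=0xbc, mem[0x22]=0x79, mem[0x20]=0xd3, mem[0x11]=0x4b

MEM[0x13,0x22,0x20,0x11] = bc 79 d3 4b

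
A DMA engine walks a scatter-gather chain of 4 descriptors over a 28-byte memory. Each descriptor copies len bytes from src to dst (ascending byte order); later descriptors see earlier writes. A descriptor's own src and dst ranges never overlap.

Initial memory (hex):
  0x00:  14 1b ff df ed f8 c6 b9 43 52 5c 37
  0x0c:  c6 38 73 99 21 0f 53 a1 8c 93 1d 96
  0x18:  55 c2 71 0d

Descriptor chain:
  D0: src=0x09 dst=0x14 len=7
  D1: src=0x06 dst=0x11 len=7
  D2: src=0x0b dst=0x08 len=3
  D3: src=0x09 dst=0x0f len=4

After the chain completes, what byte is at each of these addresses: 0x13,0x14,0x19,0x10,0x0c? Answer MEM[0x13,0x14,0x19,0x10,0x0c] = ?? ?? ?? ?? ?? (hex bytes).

D0: mem[0x14..0x1a] <- [52 5c 37 c6 38 73 99]
D1: mem[0x11..0x17] <- [c6 b9 43 52 5c 37 c6]
D2: mem[0x08..0x0a] <- [37 c6 38]
D3: mem[0x0f..0x12] <- [c6 38 37 c6]
query mem[0x13]=0x43, mem[0x14]=0x52, mem[0x19]=0x73, mem[0x10]=0x38, mem[0x0c]=0xc6

MEM[0x13,0x14,0x19,0x10,0x0c] = 43 52 73 38 c6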